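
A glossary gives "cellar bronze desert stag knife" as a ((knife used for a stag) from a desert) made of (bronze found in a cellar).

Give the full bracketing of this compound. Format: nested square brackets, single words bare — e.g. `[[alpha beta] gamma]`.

[[cellar bronze] [desert [stag knife]]]

Overall it is a kind of knife (specifically "desert stag knife"); the modifier is "cellar bronze".
Inside "cellar bronze": head "bronze", modifier "cellar".
Inside "desert stag knife": head "knife" (specifically "stag knife"), modifier "desert".
Inside "stag knife": head "knife", modifier "stag".
Putting it together: [[cellar bronze] [desert [stag knife]]].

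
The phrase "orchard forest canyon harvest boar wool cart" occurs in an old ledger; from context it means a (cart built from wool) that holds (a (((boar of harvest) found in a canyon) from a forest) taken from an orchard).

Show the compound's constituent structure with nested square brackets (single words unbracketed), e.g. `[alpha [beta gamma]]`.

[[orchard [forest [canyon [harvest boar]]]] [wool cart]]

Overall it is a kind of cart (specifically "wool cart"); the modifier is "orchard forest canyon harvest boar".
Within "orchard forest canyon harvest boar", the head is "boar" (specifically "forest canyon harvest boar") and the modifier is "orchard".
Within "forest canyon harvest boar", the head is "boar" (specifically "canyon harvest boar") and the modifier is "forest".
Within "canyon harvest boar", the head is "boar" (specifically "harvest boar") and the modifier is "canyon".
Within "harvest boar", the head is "boar" and the modifier is "harvest".
Within "wool cart", the head is "cart" and the modifier is "wool".
Assembled: [[orchard [forest [canyon [harvest boar]]]] [wool cart]].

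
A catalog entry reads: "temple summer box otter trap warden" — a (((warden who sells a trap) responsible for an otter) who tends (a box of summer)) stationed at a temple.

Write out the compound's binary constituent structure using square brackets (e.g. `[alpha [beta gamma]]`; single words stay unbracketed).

[temple [[summer box] [otter [trap warden]]]]

Overall it is a kind of warden (specifically "summer box otter trap warden"); the modifier is "temple".
Inside "summer box otter trap warden": head "warden" (specifically "otter trap warden"), modifier "summer box".
Inside "summer box": head "box", modifier "summer".
Inside "otter trap warden": head "warden" (specifically "trap warden"), modifier "otter".
Inside "trap warden": head "warden", modifier "trap".
Putting it together: [temple [[summer box] [otter [trap warden]]]].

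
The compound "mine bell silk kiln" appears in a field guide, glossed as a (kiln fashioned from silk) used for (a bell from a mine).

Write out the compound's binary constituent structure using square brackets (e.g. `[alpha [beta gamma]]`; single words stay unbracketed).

Whole compound: head "kiln" (specifically "silk kiln"), modifier "mine bell".
Within "mine bell", the head is "bell" and the modifier is "mine".
Within "silk kiln", the head is "kiln" and the modifier is "silk".
So the structure is [[mine bell] [silk kiln]].

[[mine bell] [silk kiln]]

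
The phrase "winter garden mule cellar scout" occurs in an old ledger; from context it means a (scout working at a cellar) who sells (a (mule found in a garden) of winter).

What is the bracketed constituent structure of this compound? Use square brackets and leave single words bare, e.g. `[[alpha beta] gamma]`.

The outermost head in the paraphrase is "scout" (specifically "cellar scout"), modified by "winter garden mule".
"winter garden mule" → head "mule" (specifically "garden mule"), modifier "winter".
"garden mule" → head "mule", modifier "garden".
"cellar scout" → head "scout", modifier "cellar".
Putting it together: [[winter [garden mule]] [cellar scout]].

[[winter [garden mule]] [cellar scout]]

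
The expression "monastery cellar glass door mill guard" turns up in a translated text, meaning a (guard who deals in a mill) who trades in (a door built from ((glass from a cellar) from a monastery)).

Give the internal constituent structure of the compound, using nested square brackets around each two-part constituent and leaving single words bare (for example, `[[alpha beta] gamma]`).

[[[monastery [cellar glass]] door] [mill guard]]

Overall it is a kind of guard (specifically "mill guard"); the modifier is "monastery cellar glass door".
Within "monastery cellar glass door", the head is "door" and the modifier is "monastery cellar glass".
Within "monastery cellar glass", the head is "glass" (specifically "cellar glass") and the modifier is "monastery".
Within "cellar glass", the head is "glass" and the modifier is "cellar".
Within "mill guard", the head is "guard" and the modifier is "mill".
Putting it together: [[[monastery [cellar glass]] door] [mill guard]].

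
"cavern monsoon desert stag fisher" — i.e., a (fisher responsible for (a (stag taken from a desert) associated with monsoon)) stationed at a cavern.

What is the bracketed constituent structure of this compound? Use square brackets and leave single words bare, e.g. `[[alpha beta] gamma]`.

At the top level: head "fisher" (specifically "monsoon desert stag fisher"); modifier "cavern".
Inside "monsoon desert stag fisher": head "fisher", modifier "monsoon desert stag".
Inside "monsoon desert stag": head "stag" (specifically "desert stag"), modifier "monsoon".
Inside "desert stag": head "stag", modifier "desert".
Putting it together: [cavern [[monsoon [desert stag]] fisher]].

[cavern [[monsoon [desert stag]] fisher]]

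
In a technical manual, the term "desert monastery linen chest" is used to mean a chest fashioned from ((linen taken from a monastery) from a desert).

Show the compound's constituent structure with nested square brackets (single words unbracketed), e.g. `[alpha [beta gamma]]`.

At the top level: head "chest"; modifier "desert monastery linen".
Within "desert monastery linen", the head is "linen" (specifically "monastery linen") and the modifier is "desert".
Within "monastery linen", the head is "linen" and the modifier is "monastery".
Assembled: [[desert [monastery linen]] chest].

[[desert [monastery linen]] chest]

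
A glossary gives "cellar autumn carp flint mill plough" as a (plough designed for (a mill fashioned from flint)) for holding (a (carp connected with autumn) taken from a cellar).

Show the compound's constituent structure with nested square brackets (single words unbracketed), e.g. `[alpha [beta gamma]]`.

[[cellar [autumn carp]] [[flint mill] plough]]

The outermost head in the paraphrase is "plough" (specifically "flint mill plough"), modified by "cellar autumn carp".
Within "cellar autumn carp", the head is "carp" (specifically "autumn carp") and the modifier is "cellar".
Within "autumn carp", the head is "carp" and the modifier is "autumn".
Within "flint mill plough", the head is "plough" and the modifier is "flint mill".
Within "flint mill", the head is "mill" and the modifier is "flint".
Assembled: [[cellar [autumn carp]] [[flint mill] plough]].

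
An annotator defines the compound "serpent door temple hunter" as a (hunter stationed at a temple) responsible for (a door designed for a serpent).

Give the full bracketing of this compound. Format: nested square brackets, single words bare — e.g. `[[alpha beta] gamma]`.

Whole compound: head "hunter" (specifically "temple hunter"), modifier "serpent door".
"serpent door" → head "door", modifier "serpent".
"temple hunter" → head "hunter", modifier "temple".
Putting it together: [[serpent door] [temple hunter]].

[[serpent door] [temple hunter]]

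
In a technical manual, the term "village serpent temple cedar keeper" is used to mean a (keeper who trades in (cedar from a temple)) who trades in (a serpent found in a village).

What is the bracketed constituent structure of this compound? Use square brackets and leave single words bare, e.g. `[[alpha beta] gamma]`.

[[village serpent] [[temple cedar] keeper]]

At the top level: head "keeper" (specifically "temple cedar keeper"); modifier "village serpent".
Inside "village serpent": head "serpent", modifier "village".
Inside "temple cedar keeper": head "keeper", modifier "temple cedar".
Inside "temple cedar": head "cedar", modifier "temple".
Putting it together: [[village serpent] [[temple cedar] keeper]].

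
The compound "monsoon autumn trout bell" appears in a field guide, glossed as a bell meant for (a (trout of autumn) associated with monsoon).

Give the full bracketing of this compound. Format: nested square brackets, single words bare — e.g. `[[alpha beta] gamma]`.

Whole compound: head "bell", modifier "monsoon autumn trout".
Inside "monsoon autumn trout": head "trout" (specifically "autumn trout"), modifier "monsoon".
Inside "autumn trout": head "trout", modifier "autumn".
Assembled: [[monsoon [autumn trout]] bell].

[[monsoon [autumn trout]] bell]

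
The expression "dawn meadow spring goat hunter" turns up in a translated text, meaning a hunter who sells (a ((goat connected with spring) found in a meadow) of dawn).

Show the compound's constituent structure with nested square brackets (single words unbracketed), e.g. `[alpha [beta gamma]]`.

[[dawn [meadow [spring goat]]] hunter]

Whole compound: head "hunter", modifier "dawn meadow spring goat".
"dawn meadow spring goat" → head "goat" (specifically "meadow spring goat"), modifier "dawn".
"meadow spring goat" → head "goat" (specifically "spring goat"), modifier "meadow".
"spring goat" → head "goat", modifier "spring".
Putting it together: [[dawn [meadow [spring goat]]] hunter].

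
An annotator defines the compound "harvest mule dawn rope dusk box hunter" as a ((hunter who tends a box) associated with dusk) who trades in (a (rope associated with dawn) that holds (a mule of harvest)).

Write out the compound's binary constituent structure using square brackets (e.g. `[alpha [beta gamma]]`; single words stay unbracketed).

At the top level: head "hunter" (specifically "dusk box hunter"); modifier "harvest mule dawn rope".
Within "harvest mule dawn rope", the head is "rope" (specifically "dawn rope") and the modifier is "harvest mule".
Within "harvest mule", the head is "mule" and the modifier is "harvest".
Within "dawn rope", the head is "rope" and the modifier is "dawn".
Within "dusk box hunter", the head is "hunter" (specifically "box hunter") and the modifier is "dusk".
Within "box hunter", the head is "hunter" and the modifier is "box".
So the structure is [[[harvest mule] [dawn rope]] [dusk [box hunter]]].

[[[harvest mule] [dawn rope]] [dusk [box hunter]]]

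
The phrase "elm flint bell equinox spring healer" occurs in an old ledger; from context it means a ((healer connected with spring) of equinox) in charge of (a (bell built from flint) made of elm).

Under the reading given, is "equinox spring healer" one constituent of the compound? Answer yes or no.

The paraphrase groups the words so that "equinox spring healer" is one unit: it corresponds to a single parenthesized sub-phrase.
The full structure is [[elm [flint bell]] [equinox [spring healer]]], in which [equinox spring healer] is a constituent.

yes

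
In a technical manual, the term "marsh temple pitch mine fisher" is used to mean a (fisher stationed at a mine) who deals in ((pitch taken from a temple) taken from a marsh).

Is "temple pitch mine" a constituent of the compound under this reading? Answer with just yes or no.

no

The top-level split is [marsh temple pitch] [mine fisher]; the full structure is [[marsh [temple pitch]] [mine fisher]].
"temple pitch mine" straddles a constituent boundary, so it is not a single unit.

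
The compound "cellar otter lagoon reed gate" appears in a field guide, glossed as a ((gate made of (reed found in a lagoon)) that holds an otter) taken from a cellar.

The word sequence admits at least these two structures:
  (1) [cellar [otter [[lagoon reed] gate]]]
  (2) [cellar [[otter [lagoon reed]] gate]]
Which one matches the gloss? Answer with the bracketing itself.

[cellar [otter [[lagoon reed] gate]]]

The paraphrase's head is the "gate" part ("otter lagoon reed gate"); its modifier is "cellar".
That top-level split, carried through the inner groups, gives [cellar [otter [[lagoon reed] gate]]].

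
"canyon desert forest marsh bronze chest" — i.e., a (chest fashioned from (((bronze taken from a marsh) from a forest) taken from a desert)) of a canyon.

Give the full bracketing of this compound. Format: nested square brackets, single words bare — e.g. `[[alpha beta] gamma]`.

Overall it is a kind of chest (specifically "desert forest marsh bronze chest"); the modifier is "canyon".
"desert forest marsh bronze chest" → head "chest", modifier "desert forest marsh bronze".
"desert forest marsh bronze" → head "bronze" (specifically "forest marsh bronze"), modifier "desert".
"forest marsh bronze" → head "bronze" (specifically "marsh bronze"), modifier "forest".
"marsh bronze" → head "bronze", modifier "marsh".
Putting it together: [canyon [[desert [forest [marsh bronze]]] chest]].

[canyon [[desert [forest [marsh bronze]]] chest]]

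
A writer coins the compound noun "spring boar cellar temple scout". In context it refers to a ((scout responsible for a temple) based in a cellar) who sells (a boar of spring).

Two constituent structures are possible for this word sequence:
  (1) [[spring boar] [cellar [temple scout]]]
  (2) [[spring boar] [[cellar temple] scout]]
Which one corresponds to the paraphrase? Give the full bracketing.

[[spring boar] [cellar [temple scout]]]

The paraphrase's head is the "scout" part ("cellar temple scout"); its modifier is "spring boar".
That top-level split, carried through the inner groups, gives [[spring boar] [cellar [temple scout]]].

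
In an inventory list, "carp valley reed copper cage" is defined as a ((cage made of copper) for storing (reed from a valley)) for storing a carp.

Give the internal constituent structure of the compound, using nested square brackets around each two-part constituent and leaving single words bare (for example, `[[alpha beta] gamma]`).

[carp [[valley reed] [copper cage]]]

At the top level: head "cage" (specifically "valley reed copper cage"); modifier "carp".
"valley reed copper cage" → head "cage" (specifically "copper cage"), modifier "valley reed".
"valley reed" → head "reed", modifier "valley".
"copper cage" → head "cage", modifier "copper".
Assembled: [carp [[valley reed] [copper cage]]].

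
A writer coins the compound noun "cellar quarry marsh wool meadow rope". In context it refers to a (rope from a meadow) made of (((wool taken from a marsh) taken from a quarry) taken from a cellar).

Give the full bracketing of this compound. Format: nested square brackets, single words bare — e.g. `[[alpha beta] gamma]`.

The outermost head in the paraphrase is "rope" (specifically "meadow rope"), modified by "cellar quarry marsh wool".
Within "cellar quarry marsh wool", the head is "wool" (specifically "quarry marsh wool") and the modifier is "cellar".
Within "quarry marsh wool", the head is "wool" (specifically "marsh wool") and the modifier is "quarry".
Within "marsh wool", the head is "wool" and the modifier is "marsh".
Within "meadow rope", the head is "rope" and the modifier is "meadow".
So the structure is [[cellar [quarry [marsh wool]]] [meadow rope]].

[[cellar [quarry [marsh wool]]] [meadow rope]]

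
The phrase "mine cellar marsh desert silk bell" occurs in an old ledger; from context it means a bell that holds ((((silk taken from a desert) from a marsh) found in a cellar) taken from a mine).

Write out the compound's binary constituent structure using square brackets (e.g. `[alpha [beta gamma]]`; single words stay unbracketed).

At the top level: head "bell"; modifier "mine cellar marsh desert silk".
Within "mine cellar marsh desert silk", the head is "silk" (specifically "cellar marsh desert silk") and the modifier is "mine".
Within "cellar marsh desert silk", the head is "silk" (specifically "marsh desert silk") and the modifier is "cellar".
Within "marsh desert silk", the head is "silk" (specifically "desert silk") and the modifier is "marsh".
Within "desert silk", the head is "silk" and the modifier is "desert".
Putting it together: [[mine [cellar [marsh [desert silk]]]] bell].

[[mine [cellar [marsh [desert silk]]]] bell]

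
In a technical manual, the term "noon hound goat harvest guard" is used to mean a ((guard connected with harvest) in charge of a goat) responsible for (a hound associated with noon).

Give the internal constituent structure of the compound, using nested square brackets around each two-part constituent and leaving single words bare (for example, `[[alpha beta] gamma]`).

[[noon hound] [goat [harvest guard]]]

Overall it is a kind of guard (specifically "goat harvest guard"); the modifier is "noon hound".
Within "noon hound", the head is "hound" and the modifier is "noon".
Within "goat harvest guard", the head is "guard" (specifically "harvest guard") and the modifier is "goat".
Within "harvest guard", the head is "guard" and the modifier is "harvest".
So the structure is [[noon hound] [goat [harvest guard]]].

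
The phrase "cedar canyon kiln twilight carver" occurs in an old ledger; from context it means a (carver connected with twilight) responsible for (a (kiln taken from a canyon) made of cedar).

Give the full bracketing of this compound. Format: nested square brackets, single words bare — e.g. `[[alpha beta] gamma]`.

The outermost head in the paraphrase is "carver" (specifically "twilight carver"), modified by "cedar canyon kiln".
"cedar canyon kiln" → head "kiln" (specifically "canyon kiln"), modifier "cedar".
"canyon kiln" → head "kiln", modifier "canyon".
"twilight carver" → head "carver", modifier "twilight".
Assembled: [[cedar [canyon kiln]] [twilight carver]].

[[cedar [canyon kiln]] [twilight carver]]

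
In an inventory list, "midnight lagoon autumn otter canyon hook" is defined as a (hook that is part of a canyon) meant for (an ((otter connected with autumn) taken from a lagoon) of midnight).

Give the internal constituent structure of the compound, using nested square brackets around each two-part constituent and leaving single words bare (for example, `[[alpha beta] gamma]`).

At the top level: head "hook" (specifically "canyon hook"); modifier "midnight lagoon autumn otter".
Within "midnight lagoon autumn otter", the head is "otter" (specifically "lagoon autumn otter") and the modifier is "midnight".
Within "lagoon autumn otter", the head is "otter" (specifically "autumn otter") and the modifier is "lagoon".
Within "autumn otter", the head is "otter" and the modifier is "autumn".
Within "canyon hook", the head is "hook" and the modifier is "canyon".
Assembled: [[midnight [lagoon [autumn otter]]] [canyon hook]].

[[midnight [lagoon [autumn otter]]] [canyon hook]]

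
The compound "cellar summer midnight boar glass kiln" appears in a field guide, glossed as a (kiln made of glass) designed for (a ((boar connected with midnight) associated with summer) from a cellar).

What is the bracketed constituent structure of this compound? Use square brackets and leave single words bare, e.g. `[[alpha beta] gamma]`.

Whole compound: head "kiln" (specifically "glass kiln"), modifier "cellar summer midnight boar".
"cellar summer midnight boar" → head "boar" (specifically "summer midnight boar"), modifier "cellar".
"summer midnight boar" → head "boar" (specifically "midnight boar"), modifier "summer".
"midnight boar" → head "boar", modifier "midnight".
"glass kiln" → head "kiln", modifier "glass".
So the structure is [[cellar [summer [midnight boar]]] [glass kiln]].

[[cellar [summer [midnight boar]]] [glass kiln]]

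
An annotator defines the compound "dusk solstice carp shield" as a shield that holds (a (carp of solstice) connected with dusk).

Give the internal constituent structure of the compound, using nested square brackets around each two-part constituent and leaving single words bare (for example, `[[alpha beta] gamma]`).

[[dusk [solstice carp]] shield]

Overall it is a kind of shield; the modifier is "dusk solstice carp".
"dusk solstice carp" → head "carp" (specifically "solstice carp"), modifier "dusk".
"solstice carp" → head "carp", modifier "solstice".
Putting it together: [[dusk [solstice carp]] shield].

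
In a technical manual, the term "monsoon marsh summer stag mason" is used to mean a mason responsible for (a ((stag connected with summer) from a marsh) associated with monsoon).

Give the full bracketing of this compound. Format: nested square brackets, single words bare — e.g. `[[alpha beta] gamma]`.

At the top level: head "mason"; modifier "monsoon marsh summer stag".
Inside "monsoon marsh summer stag": head "stag" (specifically "marsh summer stag"), modifier "monsoon".
Inside "marsh summer stag": head "stag" (specifically "summer stag"), modifier "marsh".
Inside "summer stag": head "stag", modifier "summer".
Putting it together: [[monsoon [marsh [summer stag]]] mason].

[[monsoon [marsh [summer stag]]] mason]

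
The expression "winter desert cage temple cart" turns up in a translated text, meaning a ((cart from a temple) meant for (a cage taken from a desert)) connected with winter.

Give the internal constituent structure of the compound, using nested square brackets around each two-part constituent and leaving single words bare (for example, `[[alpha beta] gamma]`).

[winter [[desert cage] [temple cart]]]

Whole compound: head "cart" (specifically "desert cage temple cart"), modifier "winter".
"desert cage temple cart" → head "cart" (specifically "temple cart"), modifier "desert cage".
"desert cage" → head "cage", modifier "desert".
"temple cart" → head "cart", modifier "temple".
Assembled: [winter [[desert cage] [temple cart]]].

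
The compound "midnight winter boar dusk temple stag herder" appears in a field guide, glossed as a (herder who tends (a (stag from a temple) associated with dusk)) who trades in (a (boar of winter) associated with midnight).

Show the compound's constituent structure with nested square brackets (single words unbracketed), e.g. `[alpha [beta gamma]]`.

[[midnight [winter boar]] [[dusk [temple stag]] herder]]

Overall it is a kind of herder (specifically "dusk temple stag herder"); the modifier is "midnight winter boar".
Inside "midnight winter boar": head "boar" (specifically "winter boar"), modifier "midnight".
Inside "winter boar": head "boar", modifier "winter".
Inside "dusk temple stag herder": head "herder", modifier "dusk temple stag".
Inside "dusk temple stag": head "stag" (specifically "temple stag"), modifier "dusk".
Inside "temple stag": head "stag", modifier "temple".
So the structure is [[midnight [winter boar]] [[dusk [temple stag]] herder]].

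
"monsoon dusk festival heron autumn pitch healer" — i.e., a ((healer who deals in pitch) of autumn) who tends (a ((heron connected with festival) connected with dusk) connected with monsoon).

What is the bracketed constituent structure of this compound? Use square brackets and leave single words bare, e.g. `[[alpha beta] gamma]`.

[[monsoon [dusk [festival heron]]] [autumn [pitch healer]]]

Overall it is a kind of healer (specifically "autumn pitch healer"); the modifier is "monsoon dusk festival heron".
Inside "monsoon dusk festival heron": head "heron" (specifically "dusk festival heron"), modifier "monsoon".
Inside "dusk festival heron": head "heron" (specifically "festival heron"), modifier "dusk".
Inside "festival heron": head "heron", modifier "festival".
Inside "autumn pitch healer": head "healer" (specifically "pitch healer"), modifier "autumn".
Inside "pitch healer": head "healer", modifier "pitch".
Putting it together: [[monsoon [dusk [festival heron]]] [autumn [pitch healer]]].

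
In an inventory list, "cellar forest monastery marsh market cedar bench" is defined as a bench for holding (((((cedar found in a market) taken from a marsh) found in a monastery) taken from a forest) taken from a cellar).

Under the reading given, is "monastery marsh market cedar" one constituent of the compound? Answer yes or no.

The paraphrase groups the words so that "monastery marsh market cedar" is one unit: it corresponds to a single parenthesized sub-phrase.
The full structure is [[cellar [forest [monastery [marsh [market cedar]]]]] bench], in which [monastery marsh market cedar] is a constituent.

yes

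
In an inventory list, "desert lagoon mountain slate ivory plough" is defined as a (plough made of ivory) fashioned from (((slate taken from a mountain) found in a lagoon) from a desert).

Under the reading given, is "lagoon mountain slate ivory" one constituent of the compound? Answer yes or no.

no

The top-level split is [desert lagoon mountain slate] [ivory plough]; the full structure is [[desert [lagoon [mountain slate]]] [ivory plough]].
"lagoon mountain slate ivory" straddles a constituent boundary, so it is not a single unit.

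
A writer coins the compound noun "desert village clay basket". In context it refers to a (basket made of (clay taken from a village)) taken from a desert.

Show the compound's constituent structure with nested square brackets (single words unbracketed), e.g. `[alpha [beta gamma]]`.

[desert [[village clay] basket]]

At the top level: head "basket" (specifically "village clay basket"); modifier "desert".
"village clay basket" → head "basket", modifier "village clay".
"village clay" → head "clay", modifier "village".
Putting it together: [desert [[village clay] basket]].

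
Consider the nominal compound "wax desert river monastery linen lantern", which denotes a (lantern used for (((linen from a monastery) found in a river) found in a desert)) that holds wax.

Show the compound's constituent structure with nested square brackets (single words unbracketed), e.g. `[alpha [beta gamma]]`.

Whole compound: head "lantern" (specifically "desert river monastery linen lantern"), modifier "wax".
Inside "desert river monastery linen lantern": head "lantern", modifier "desert river monastery linen".
Inside "desert river monastery linen": head "linen" (specifically "river monastery linen"), modifier "desert".
Inside "river monastery linen": head "linen" (specifically "monastery linen"), modifier "river".
Inside "monastery linen": head "linen", modifier "monastery".
So the structure is [wax [[desert [river [monastery linen]]] lantern]].

[wax [[desert [river [monastery linen]]] lantern]]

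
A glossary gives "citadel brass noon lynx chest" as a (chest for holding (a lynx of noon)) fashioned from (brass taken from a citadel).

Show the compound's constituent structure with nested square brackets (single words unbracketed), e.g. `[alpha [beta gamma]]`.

[[citadel brass] [[noon lynx] chest]]

Whole compound: head "chest" (specifically "noon lynx chest"), modifier "citadel brass".
Inside "citadel brass": head "brass", modifier "citadel".
Inside "noon lynx chest": head "chest", modifier "noon lynx".
Inside "noon lynx": head "lynx", modifier "noon".
Putting it together: [[citadel brass] [[noon lynx] chest]].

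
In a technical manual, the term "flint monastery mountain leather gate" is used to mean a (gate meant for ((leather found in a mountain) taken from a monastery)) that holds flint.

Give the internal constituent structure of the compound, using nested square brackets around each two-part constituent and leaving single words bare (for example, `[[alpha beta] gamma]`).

[flint [[monastery [mountain leather]] gate]]

At the top level: head "gate" (specifically "monastery mountain leather gate"); modifier "flint".
Inside "monastery mountain leather gate": head "gate", modifier "monastery mountain leather".
Inside "monastery mountain leather": head "leather" (specifically "mountain leather"), modifier "monastery".
Inside "mountain leather": head "leather", modifier "mountain".
So the structure is [flint [[monastery [mountain leather]] gate]].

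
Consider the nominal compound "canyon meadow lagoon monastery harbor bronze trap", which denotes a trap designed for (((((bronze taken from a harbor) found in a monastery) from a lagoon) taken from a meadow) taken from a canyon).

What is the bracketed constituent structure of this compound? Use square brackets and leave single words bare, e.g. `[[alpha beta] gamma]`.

[[canyon [meadow [lagoon [monastery [harbor bronze]]]]] trap]

At the top level: head "trap"; modifier "canyon meadow lagoon monastery harbor bronze".
Within "canyon meadow lagoon monastery harbor bronze", the head is "bronze" (specifically "meadow lagoon monastery harbor bronze") and the modifier is "canyon".
Within "meadow lagoon monastery harbor bronze", the head is "bronze" (specifically "lagoon monastery harbor bronze") and the modifier is "meadow".
Within "lagoon monastery harbor bronze", the head is "bronze" (specifically "monastery harbor bronze") and the modifier is "lagoon".
Within "monastery harbor bronze", the head is "bronze" (specifically "harbor bronze") and the modifier is "monastery".
Within "harbor bronze", the head is "bronze" and the modifier is "harbor".
So the structure is [[canyon [meadow [lagoon [monastery [harbor bronze]]]]] trap].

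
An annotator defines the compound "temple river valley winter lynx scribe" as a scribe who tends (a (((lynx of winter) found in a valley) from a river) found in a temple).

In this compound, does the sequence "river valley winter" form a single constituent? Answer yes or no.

The top-level split is [temple river valley winter lynx] [scribe]; the full structure is [[temple [river [valley [winter lynx]]]] scribe].
"river valley winter" straddles a constituent boundary, so it is not a single unit.

no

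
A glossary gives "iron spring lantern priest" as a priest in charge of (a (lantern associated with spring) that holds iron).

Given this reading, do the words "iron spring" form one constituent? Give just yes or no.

no

The top-level split is [iron spring lantern] [priest]; the full structure is [[iron [spring lantern]] priest].
"iron spring" straddles a constituent boundary, so it is not a single unit.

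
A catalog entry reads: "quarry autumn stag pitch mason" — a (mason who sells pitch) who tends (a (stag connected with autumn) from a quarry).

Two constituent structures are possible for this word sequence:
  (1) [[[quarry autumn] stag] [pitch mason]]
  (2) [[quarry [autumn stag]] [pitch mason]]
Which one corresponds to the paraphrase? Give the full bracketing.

The paraphrase's head is the "mason" part ("pitch mason"); its modifier is "quarry autumn stag".
That top-level split, carried through the inner groups, gives [[quarry [autumn stag]] [pitch mason]].

[[quarry [autumn stag]] [pitch mason]]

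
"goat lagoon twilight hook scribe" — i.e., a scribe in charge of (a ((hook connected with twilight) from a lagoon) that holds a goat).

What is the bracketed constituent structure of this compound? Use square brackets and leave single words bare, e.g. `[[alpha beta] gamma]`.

Overall it is a kind of scribe; the modifier is "goat lagoon twilight hook".
Within "goat lagoon twilight hook", the head is "hook" (specifically "lagoon twilight hook") and the modifier is "goat".
Within "lagoon twilight hook", the head is "hook" (specifically "twilight hook") and the modifier is "lagoon".
Within "twilight hook", the head is "hook" and the modifier is "twilight".
Putting it together: [[goat [lagoon [twilight hook]]] scribe].

[[goat [lagoon [twilight hook]]] scribe]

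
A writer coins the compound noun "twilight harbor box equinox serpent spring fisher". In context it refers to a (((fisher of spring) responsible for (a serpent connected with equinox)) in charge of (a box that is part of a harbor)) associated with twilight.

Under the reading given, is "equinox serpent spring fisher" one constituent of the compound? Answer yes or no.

The paraphrase groups the words so that "equinox serpent spring fisher" is one unit: it corresponds to a single parenthesized sub-phrase.
The full structure is [twilight [[harbor box] [[equinox serpent] [spring fisher]]]], in which [equinox serpent spring fisher] is a constituent.

yes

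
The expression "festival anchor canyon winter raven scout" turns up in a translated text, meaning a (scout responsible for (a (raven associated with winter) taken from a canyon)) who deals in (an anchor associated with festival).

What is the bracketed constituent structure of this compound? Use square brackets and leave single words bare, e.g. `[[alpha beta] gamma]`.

[[festival anchor] [[canyon [winter raven]] scout]]

Overall it is a kind of scout (specifically "canyon winter raven scout"); the modifier is "festival anchor".
"festival anchor" → head "anchor", modifier "festival".
"canyon winter raven scout" → head "scout", modifier "canyon winter raven".
"canyon winter raven" → head "raven" (specifically "winter raven"), modifier "canyon".
"winter raven" → head "raven", modifier "winter".
Putting it together: [[festival anchor] [[canyon [winter raven]] scout]].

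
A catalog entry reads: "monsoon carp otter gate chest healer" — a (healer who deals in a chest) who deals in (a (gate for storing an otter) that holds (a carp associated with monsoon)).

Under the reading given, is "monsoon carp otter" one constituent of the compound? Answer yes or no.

no

The top-level split is [monsoon carp otter gate] [chest healer]; the full structure is [[[monsoon carp] [otter gate]] [chest healer]].
"monsoon carp otter" straddles a constituent boundary, so it is not a single unit.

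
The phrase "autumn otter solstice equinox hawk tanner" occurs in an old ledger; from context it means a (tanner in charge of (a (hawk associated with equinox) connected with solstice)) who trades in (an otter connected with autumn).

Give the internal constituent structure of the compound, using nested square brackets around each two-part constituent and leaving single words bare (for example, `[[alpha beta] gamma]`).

[[autumn otter] [[solstice [equinox hawk]] tanner]]

At the top level: head "tanner" (specifically "solstice equinox hawk tanner"); modifier "autumn otter".
Inside "autumn otter": head "otter", modifier "autumn".
Inside "solstice equinox hawk tanner": head "tanner", modifier "solstice equinox hawk".
Inside "solstice equinox hawk": head "hawk" (specifically "equinox hawk"), modifier "solstice".
Inside "equinox hawk": head "hawk", modifier "equinox".
So the structure is [[autumn otter] [[solstice [equinox hawk]] tanner]].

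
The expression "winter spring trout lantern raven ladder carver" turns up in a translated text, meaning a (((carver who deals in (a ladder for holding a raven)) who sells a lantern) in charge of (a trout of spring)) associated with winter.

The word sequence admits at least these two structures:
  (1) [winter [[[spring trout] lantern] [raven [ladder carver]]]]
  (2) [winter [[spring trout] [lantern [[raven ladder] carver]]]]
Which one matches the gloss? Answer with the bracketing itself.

The paraphrase's head is the "carver" part ("spring trout lantern raven ladder carver"); its modifier is "winter".
That top-level split, carried through the inner groups, gives [winter [[spring trout] [lantern [[raven ladder] carver]]]].

[winter [[spring trout] [lantern [[raven ladder] carver]]]]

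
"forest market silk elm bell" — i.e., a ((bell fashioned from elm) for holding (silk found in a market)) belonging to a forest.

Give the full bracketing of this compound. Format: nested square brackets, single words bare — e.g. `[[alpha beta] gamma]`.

Whole compound: head "bell" (specifically "market silk elm bell"), modifier "forest".
"market silk elm bell" → head "bell" (specifically "elm bell"), modifier "market silk".
"market silk" → head "silk", modifier "market".
"elm bell" → head "bell", modifier "elm".
Putting it together: [forest [[market silk] [elm bell]]].

[forest [[market silk] [elm bell]]]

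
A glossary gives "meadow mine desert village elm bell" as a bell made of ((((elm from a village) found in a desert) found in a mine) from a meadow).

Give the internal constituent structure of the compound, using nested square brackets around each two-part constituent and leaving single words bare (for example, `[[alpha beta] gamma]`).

[[meadow [mine [desert [village elm]]]] bell]

At the top level: head "bell"; modifier "meadow mine desert village elm".
Inside "meadow mine desert village elm": head "elm" (specifically "mine desert village elm"), modifier "meadow".
Inside "mine desert village elm": head "elm" (specifically "desert village elm"), modifier "mine".
Inside "desert village elm": head "elm" (specifically "village elm"), modifier "desert".
Inside "village elm": head "elm", modifier "village".
Putting it together: [[meadow [mine [desert [village elm]]]] bell].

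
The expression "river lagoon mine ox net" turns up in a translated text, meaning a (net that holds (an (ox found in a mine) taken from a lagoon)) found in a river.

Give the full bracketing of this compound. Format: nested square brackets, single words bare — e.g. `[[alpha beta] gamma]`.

At the top level: head "net" (specifically "lagoon mine ox net"); modifier "river".
Within "lagoon mine ox net", the head is "net" and the modifier is "lagoon mine ox".
Within "lagoon mine ox", the head is "ox" (specifically "mine ox") and the modifier is "lagoon".
Within "mine ox", the head is "ox" and the modifier is "mine".
Assembled: [river [[lagoon [mine ox]] net]].

[river [[lagoon [mine ox]] net]]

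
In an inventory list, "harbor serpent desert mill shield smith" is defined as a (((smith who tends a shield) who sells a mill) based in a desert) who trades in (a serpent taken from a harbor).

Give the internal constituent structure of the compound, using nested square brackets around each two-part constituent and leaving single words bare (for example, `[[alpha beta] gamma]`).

The outermost head in the paraphrase is "smith" (specifically "desert mill shield smith"), modified by "harbor serpent".
Within "harbor serpent", the head is "serpent" and the modifier is "harbor".
Within "desert mill shield smith", the head is "smith" (specifically "mill shield smith") and the modifier is "desert".
Within "mill shield smith", the head is "smith" (specifically "shield smith") and the modifier is "mill".
Within "shield smith", the head is "smith" and the modifier is "shield".
So the structure is [[harbor serpent] [desert [mill [shield smith]]]].

[[harbor serpent] [desert [mill [shield smith]]]]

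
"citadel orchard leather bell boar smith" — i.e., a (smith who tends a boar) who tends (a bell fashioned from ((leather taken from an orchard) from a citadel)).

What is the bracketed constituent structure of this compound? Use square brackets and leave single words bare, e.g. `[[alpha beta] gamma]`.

The outermost head in the paraphrase is "smith" (specifically "boar smith"), modified by "citadel orchard leather bell".
"citadel orchard leather bell" → head "bell", modifier "citadel orchard leather".
"citadel orchard leather" → head "leather" (specifically "orchard leather"), modifier "citadel".
"orchard leather" → head "leather", modifier "orchard".
"boar smith" → head "smith", modifier "boar".
Putting it together: [[[citadel [orchard leather]] bell] [boar smith]].

[[[citadel [orchard leather]] bell] [boar smith]]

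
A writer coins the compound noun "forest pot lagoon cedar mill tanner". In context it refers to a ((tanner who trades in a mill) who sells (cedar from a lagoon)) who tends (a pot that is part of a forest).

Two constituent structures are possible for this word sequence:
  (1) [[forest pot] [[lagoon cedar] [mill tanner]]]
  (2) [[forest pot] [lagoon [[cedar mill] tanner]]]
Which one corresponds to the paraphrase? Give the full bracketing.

[[forest pot] [[lagoon cedar] [mill tanner]]]

The paraphrase's head is the "tanner" part ("lagoon cedar mill tanner"); its modifier is "forest pot".
That top-level split, carried through the inner groups, gives [[forest pot] [[lagoon cedar] [mill tanner]]].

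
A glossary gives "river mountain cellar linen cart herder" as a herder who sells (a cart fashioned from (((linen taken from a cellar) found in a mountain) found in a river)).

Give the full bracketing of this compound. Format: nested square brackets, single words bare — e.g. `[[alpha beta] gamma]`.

Overall it is a kind of herder; the modifier is "river mountain cellar linen cart".
"river mountain cellar linen cart" → head "cart", modifier "river mountain cellar linen".
"river mountain cellar linen" → head "linen" (specifically "mountain cellar linen"), modifier "river".
"mountain cellar linen" → head "linen" (specifically "cellar linen"), modifier "mountain".
"cellar linen" → head "linen", modifier "cellar".
So the structure is [[[river [mountain [cellar linen]]] cart] herder].

[[[river [mountain [cellar linen]]] cart] herder]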